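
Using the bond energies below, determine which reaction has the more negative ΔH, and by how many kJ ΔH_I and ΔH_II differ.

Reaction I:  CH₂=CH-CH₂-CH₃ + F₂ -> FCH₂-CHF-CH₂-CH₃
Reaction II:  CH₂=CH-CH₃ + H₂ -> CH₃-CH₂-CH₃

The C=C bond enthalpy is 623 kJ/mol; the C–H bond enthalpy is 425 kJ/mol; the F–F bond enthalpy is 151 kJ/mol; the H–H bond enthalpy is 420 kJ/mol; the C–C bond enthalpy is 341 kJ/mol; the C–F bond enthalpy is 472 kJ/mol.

Reaction I, by 363 kJ

Reaction I:
  Bonds broken (reactants):
    C–C: 2 × 341 = 682
    C–H: 8 × 425 = 3400
    C=C: 1 × 623 = 623
    F–F: 1 × 151 = 151
    Σ(broken) = 4856 kJ
  Bonds formed (products):
    C–C: 3 × 341 = 1023
    C–F: 2 × 472 = 944
    C–H: 8 × 425 = 3400
    Σ(formed) = 5367 kJ
  ΔH_I = 4856 − 5367 = −511 kJ
Reaction II:
  Bonds broken (reactants):
    C–C: 1 × 341 = 341
    C–H: 6 × 425 = 2550
    C=C: 1 × 623 = 623
    H–H: 1 × 420 = 420
    Σ(broken) = 3934 kJ
  Bonds formed (products):
    C–C: 2 × 341 = 682
    C–H: 8 × 425 = 3400
    Σ(formed) = 4082 kJ
  ΔH_II = 3934 − 4082 = −148 kJ
ΔH_I − ΔH_II = −363 kJ, so reaction I has the more negative ΔH; |ΔH_I − ΔH_II| = 363 kJ.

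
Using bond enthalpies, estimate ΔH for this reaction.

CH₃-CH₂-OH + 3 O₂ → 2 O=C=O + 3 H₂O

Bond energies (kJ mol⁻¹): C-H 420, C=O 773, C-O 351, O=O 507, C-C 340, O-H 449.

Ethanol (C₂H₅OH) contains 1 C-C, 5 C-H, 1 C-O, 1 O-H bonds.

ΔH ≈ −1025 kJ

Bonds broken (reactants):
  C-C: 1 × 340 = 340
  C-H: 5 × 420 = 2100
  C-O: 1 × 351 = 351
  O-H: 1 × 449 = 449
  O=O: 3 × 507 = 1521
  Σ(broken) = 4761 kJ
Bonds formed (products):
  C=O: 4 × 773 = 3092
  O-H: 6 × 449 = 2694
  Σ(formed) = 5786 kJ
ΔH = Σ(broken) − Σ(formed) = 4761 − 5786 = −1025 kJ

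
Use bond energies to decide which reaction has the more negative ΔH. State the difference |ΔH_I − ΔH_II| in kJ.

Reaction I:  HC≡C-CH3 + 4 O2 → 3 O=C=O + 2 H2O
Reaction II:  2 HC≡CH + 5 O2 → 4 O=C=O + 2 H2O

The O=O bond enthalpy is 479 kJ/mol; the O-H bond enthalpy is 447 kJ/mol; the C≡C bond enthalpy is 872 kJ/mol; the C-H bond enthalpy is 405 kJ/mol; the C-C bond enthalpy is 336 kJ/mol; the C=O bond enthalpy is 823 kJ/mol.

Reaction I:
  Bonds broken (reactants):
    C≡C: 1 × 872 = 872
    C-C: 1 × 336 = 336
    C-H: 4 × 405 = 1620
    O=O: 4 × 479 = 1916
    Σ(broken) = 4744 kJ
  Bonds formed (products):
    C=O: 6 × 823 = 4938
    O-H: 4 × 447 = 1788
    Σ(formed) = 6726 kJ
  ΔH_I = 4744 − 6726 = −1982 kJ
Reaction II:
  Bonds broken (reactants):
    C≡C: 2 × 872 = 1744
    C-H: 4 × 405 = 1620
    O=O: 5 × 479 = 2395
    Σ(broken) = 5759 kJ
  Bonds formed (products):
    C=O: 8 × 823 = 6584
    O-H: 4 × 447 = 1788
    Σ(formed) = 8372 kJ
  ΔH_II = 5759 − 8372 = −2613 kJ
ΔH_I − ΔH_II = +631 kJ, so reaction II has the more negative ΔH; |ΔH_I − ΔH_II| = 631 kJ.

Reaction II, by 631 kJ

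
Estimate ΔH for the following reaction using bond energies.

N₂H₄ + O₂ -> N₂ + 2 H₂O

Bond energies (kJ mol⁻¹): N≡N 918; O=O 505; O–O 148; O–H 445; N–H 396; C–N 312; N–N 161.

Bonds broken (reactants):
  N–H: 4 × 396 = 1584
  N–N: 1 × 161 = 161
  O=O: 1 × 505 = 505
  Σ(broken) = 2250 kJ
Bonds formed (products):
  N≡N: 1 × 918 = 918
  O–H: 4 × 445 = 1780
  Σ(formed) = 2698 kJ
ΔH = Σ(broken) − Σ(formed) = 2250 − 2698 = −448 kJ

ΔH ≈ −448 kJ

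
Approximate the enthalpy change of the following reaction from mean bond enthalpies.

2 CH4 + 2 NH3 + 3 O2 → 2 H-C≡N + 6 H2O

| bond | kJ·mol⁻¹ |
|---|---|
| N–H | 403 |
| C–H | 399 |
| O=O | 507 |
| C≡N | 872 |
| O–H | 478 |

ΔH ≈ −1147 kJ

Bonds broken (reactants):
  C–H: 8 × 399 = 3192
  N–H: 6 × 403 = 2418
  O=O: 3 × 507 = 1521
  Σ(broken) = 7131 kJ
Bonds formed (products):
  C≡N: 2 × 872 = 1744
  C–H: 2 × 399 = 798
  O–H: 12 × 478 = 5736
  Σ(formed) = 8278 kJ
ΔH = Σ(broken) − Σ(formed) = 7131 − 8278 = −1147 kJ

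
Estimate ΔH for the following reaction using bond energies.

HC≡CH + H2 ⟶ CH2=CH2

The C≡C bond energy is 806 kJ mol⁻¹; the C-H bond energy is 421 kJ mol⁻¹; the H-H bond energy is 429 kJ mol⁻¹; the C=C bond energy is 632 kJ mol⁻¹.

ΔH ≈ −239 kJ

Bonds broken (reactants):
  C≡C: 1 × 806 = 806
  C-H: 2 × 421 = 842
  H-H: 1 × 429 = 429
  Σ(broken) = 2077 kJ
Bonds formed (products):
  C-H: 4 × 421 = 1684
  C=C: 1 × 632 = 632
  Σ(formed) = 2316 kJ
ΔH = Σ(broken) − Σ(formed) = 2077 − 2316 = −239 kJ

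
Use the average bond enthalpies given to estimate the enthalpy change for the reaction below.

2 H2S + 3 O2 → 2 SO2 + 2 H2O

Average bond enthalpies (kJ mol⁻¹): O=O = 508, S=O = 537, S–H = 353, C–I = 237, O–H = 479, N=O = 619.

ΔH ≈ −1128 kJ

Bonds broken (reactants):
  O=O: 3 × 508 = 1524
  S–H: 4 × 353 = 1412
  Σ(broken) = 2936 kJ
Bonds formed (products):
  O–H: 4 × 479 = 1916
  S=O: 4 × 537 = 2148
  Σ(formed) = 4064 kJ
ΔH = Σ(broken) − Σ(formed) = 2936 − 4064 = −1128 kJ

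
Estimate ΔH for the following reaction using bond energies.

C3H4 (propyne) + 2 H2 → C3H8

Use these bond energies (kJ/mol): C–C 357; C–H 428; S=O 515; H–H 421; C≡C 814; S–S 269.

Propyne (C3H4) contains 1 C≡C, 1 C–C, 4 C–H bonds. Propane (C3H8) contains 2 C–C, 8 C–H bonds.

Bonds broken (reactants):
  C≡C: 1 × 814 = 814
  C–C: 1 × 357 = 357
  C–H: 4 × 428 = 1712
  H–H: 2 × 421 = 842
  Σ(broken) = 3725 kJ
Bonds formed (products):
  C–C: 2 × 357 = 714
  C–H: 8 × 428 = 3424
  Σ(formed) = 4138 kJ
ΔH = Σ(broken) − Σ(formed) = 3725 − 4138 = −413 kJ

ΔH ≈ −413 kJ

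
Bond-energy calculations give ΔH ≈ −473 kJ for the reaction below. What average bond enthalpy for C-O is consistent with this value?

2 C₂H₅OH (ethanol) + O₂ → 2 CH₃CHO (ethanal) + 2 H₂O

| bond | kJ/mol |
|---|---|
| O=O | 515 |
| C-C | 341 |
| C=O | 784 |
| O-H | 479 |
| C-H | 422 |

Let D be the C-O bond energy.
Σ(broken) = 2×341 + 10×422 + 2×D + 2×479 + 1×515 = 6375 + 2D
Σ(formed) = 2×341 + 8×422 + 2×784 + 4×479 = 7542
ΔH = Σ(broken) − Σ(formed) = (6375 + 2D) − (7542) = −1167 + 2D
Setting this equal to −473 kJ gives 2D = 694, so D = 347 kJ/mol.

D(C-O) ≈ 347 kJ/mol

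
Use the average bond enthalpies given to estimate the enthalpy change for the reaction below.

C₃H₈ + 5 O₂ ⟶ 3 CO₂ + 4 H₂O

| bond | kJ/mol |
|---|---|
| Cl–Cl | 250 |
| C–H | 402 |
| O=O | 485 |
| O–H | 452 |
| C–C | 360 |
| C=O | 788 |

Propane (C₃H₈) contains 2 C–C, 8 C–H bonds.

Bonds broken (reactants):
  C–C: 2 × 360 = 720
  C–H: 8 × 402 = 3216
  O=O: 5 × 485 = 2425
  Σ(broken) = 6361 kJ
Bonds formed (products):
  C=O: 6 × 788 = 4728
  O–H: 8 × 452 = 3616
  Σ(formed) = 8344 kJ
ΔH = Σ(broken) − Σ(formed) = 6361 − 8344 = −1983 kJ

ΔH ≈ −1983 kJ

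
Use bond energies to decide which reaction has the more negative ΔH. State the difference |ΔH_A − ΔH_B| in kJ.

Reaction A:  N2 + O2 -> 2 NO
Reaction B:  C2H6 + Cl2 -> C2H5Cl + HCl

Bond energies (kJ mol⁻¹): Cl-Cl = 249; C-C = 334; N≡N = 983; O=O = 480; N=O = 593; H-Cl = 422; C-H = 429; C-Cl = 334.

Reaction A:
  Bonds broken (reactants):
    N≡N: 1 × 983 = 983
    O=O: 1 × 480 = 480
    Σ(broken) = 1463 kJ
  Bonds formed (products):
    N=O: 2 × 593 = 1186
    Σ(formed) = 1186 kJ
  ΔH_A = 1463 − 1186 = +277 kJ
Reaction B:
  Bonds broken (reactants):
    C-C: 1 × 334 = 334
    C-H: 6 × 429 = 2574
    Cl-Cl: 1 × 249 = 249
    Σ(broken) = 3157 kJ
  Bonds formed (products):
    C-C: 1 × 334 = 334
    C-Cl: 1 × 334 = 334
    C-H: 5 × 429 = 2145
    H-Cl: 1 × 422 = 422
    Σ(formed) = 3235 kJ
  ΔH_B = 3157 − 3235 = −78 kJ
ΔH_A − ΔH_B = +355 kJ, so reaction B has the more negative ΔH; |ΔH_A − ΔH_B| = 355 kJ.

Reaction B, by 355 kJ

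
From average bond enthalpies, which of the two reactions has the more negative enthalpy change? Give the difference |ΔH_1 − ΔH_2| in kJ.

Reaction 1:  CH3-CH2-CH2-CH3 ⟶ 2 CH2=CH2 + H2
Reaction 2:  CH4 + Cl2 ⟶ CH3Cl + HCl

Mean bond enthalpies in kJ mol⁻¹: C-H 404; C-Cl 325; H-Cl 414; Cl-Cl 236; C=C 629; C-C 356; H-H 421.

Reaction 1:
  Bonds broken (reactants):
    C-C: 3 × 356 = 1068
    C-H: 10 × 404 = 4040
    Σ(broken) = 5108 kJ
  Bonds formed (products):
    C-H: 8 × 404 = 3232
    C=C: 2 × 629 = 1258
    H-H: 1 × 421 = 421
    Σ(formed) = 4911 kJ
  ΔH_1 = 5108 − 4911 = +197 kJ
Reaction 2:
  Bonds broken (reactants):
    C-H: 4 × 404 = 1616
    Cl-Cl: 1 × 236 = 236
    Σ(broken) = 1852 kJ
  Bonds formed (products):
    C-Cl: 1 × 325 = 325
    C-H: 3 × 404 = 1212
    H-Cl: 1 × 414 = 414
    Σ(formed) = 1951 kJ
  ΔH_2 = 1852 − 1951 = −99 kJ
ΔH_1 − ΔH_2 = +296 kJ, so reaction 2 has the more negative ΔH; |ΔH_1 − ΔH_2| = 296 kJ.

Reaction 2, by 296 kJ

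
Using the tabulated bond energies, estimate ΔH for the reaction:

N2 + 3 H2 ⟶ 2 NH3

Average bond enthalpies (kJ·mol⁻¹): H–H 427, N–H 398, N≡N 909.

Bonds broken (reactants):
  H–H: 3 × 427 = 1281
  N≡N: 1 × 909 = 909
  Σ(broken) = 2190 kJ
Bonds formed (products):
  N–H: 6 × 398 = 2388
  Σ(formed) = 2388 kJ
ΔH = Σ(broken) − Σ(formed) = 2190 − 2388 = −198 kJ

ΔH ≈ −198 kJ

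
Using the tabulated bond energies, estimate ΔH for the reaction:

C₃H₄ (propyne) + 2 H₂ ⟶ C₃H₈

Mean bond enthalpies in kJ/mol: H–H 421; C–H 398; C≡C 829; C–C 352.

ΔH ≈ −273 kJ

Bonds broken (reactants):
  C≡C: 1 × 829 = 829
  C–C: 1 × 352 = 352
  C–H: 4 × 398 = 1592
  H–H: 2 × 421 = 842
  Σ(broken) = 3615 kJ
Bonds formed (products):
  C–C: 2 × 352 = 704
  C–H: 8 × 398 = 3184
  Σ(formed) = 3888 kJ
ΔH = Σ(broken) − Σ(formed) = 3615 − 3888 = −273 kJ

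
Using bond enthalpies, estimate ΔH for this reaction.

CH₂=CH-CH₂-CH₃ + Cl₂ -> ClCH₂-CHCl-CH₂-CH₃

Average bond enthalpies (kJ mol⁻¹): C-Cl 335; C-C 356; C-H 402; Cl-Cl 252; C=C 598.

Bonds broken (reactants):
  C-C: 2 × 356 = 712
  C-H: 8 × 402 = 3216
  C=C: 1 × 598 = 598
  Cl-Cl: 1 × 252 = 252
  Σ(broken) = 4778 kJ
Bonds formed (products):
  C-C: 3 × 356 = 1068
  C-Cl: 2 × 335 = 670
  C-H: 8 × 402 = 3216
  Σ(formed) = 4954 kJ
ΔH = Σ(broken) − Σ(formed) = 4778 − 4954 = −176 kJ

ΔH ≈ −176 kJ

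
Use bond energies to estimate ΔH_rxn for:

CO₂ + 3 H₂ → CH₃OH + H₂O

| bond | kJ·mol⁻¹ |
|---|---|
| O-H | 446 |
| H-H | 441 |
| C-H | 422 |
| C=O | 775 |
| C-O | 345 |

ΔH ≈ −76 kJ

Bonds broken (reactants):
  C=O: 2 × 775 = 1550
  H-H: 3 × 441 = 1323
  Σ(broken) = 2873 kJ
Bonds formed (products):
  C-H: 3 × 422 = 1266
  C-O: 1 × 345 = 345
  O-H: 3 × 446 = 1338
  Σ(formed) = 2949 kJ
ΔH = Σ(broken) − Σ(formed) = 2873 − 2949 = −76 kJ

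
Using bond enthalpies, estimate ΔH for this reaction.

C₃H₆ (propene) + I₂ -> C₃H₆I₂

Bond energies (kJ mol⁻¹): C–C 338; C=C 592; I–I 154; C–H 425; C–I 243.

Bonds broken (reactants):
  C–C: 1 × 338 = 338
  C–H: 6 × 425 = 2550
  C=C: 1 × 592 = 592
  I–I: 1 × 154 = 154
  Σ(broken) = 3634 kJ
Bonds formed (products):
  C–C: 2 × 338 = 676
  C–H: 6 × 425 = 2550
  C–I: 2 × 243 = 486
  Σ(formed) = 3712 kJ
ΔH = Σ(broken) − Σ(formed) = 3634 − 3712 = −78 kJ

ΔH ≈ −78 kJ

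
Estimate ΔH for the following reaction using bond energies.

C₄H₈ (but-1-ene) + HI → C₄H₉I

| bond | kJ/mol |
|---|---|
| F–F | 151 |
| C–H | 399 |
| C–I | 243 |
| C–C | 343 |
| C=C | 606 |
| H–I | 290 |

Bonds broken (reactants):
  C–C: 2 × 343 = 686
  C–H: 8 × 399 = 3192
  C=C: 1 × 606 = 606
  H–I: 1 × 290 = 290
  Σ(broken) = 4774 kJ
Bonds formed (products):
  C–C: 3 × 343 = 1029
  C–H: 9 × 399 = 3591
  C–I: 1 × 243 = 243
  Σ(formed) = 4863 kJ
ΔH = Σ(broken) − Σ(formed) = 4774 − 4863 = −89 kJ

ΔH ≈ −89 kJ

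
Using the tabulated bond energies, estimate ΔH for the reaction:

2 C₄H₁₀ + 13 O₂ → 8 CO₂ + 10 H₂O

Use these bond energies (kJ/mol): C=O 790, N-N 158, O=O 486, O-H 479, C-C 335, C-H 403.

Bonds broken (reactants):
  C-C: 6 × 335 = 2010
  C-H: 20 × 403 = 8060
  O=O: 13 × 486 = 6318
  Σ(broken) = 16388 kJ
Bonds formed (products):
  C=O: 16 × 790 = 12640
  O-H: 20 × 479 = 9580
  Σ(formed) = 22220 kJ
ΔH = Σ(broken) − Σ(formed) = 16388 − 22220 = −5832 kJ

ΔH ≈ −5832 kJ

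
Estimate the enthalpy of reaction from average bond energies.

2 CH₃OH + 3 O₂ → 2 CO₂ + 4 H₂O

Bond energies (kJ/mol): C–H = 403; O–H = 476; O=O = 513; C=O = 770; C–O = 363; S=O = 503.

Bonds broken (reactants):
  C–H: 6 × 403 = 2418
  C–O: 2 × 363 = 726
  O–H: 2 × 476 = 952
  O=O: 3 × 513 = 1539
  Σ(broken) = 5635 kJ
Bonds formed (products):
  C=O: 4 × 770 = 3080
  O–H: 8 × 476 = 3808
  Σ(formed) = 6888 kJ
ΔH = Σ(broken) − Σ(formed) = 5635 − 6888 = −1253 kJ

ΔH ≈ −1253 kJ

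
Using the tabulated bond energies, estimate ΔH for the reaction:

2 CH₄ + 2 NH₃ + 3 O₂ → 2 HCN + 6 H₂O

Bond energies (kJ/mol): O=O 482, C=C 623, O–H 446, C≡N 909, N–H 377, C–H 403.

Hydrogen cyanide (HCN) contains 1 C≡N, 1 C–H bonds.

Bonds broken (reactants):
  C–H: 8 × 403 = 3224
  N–H: 6 × 377 = 2262
  O=O: 3 × 482 = 1446
  Σ(broken) = 6932 kJ
Bonds formed (products):
  C≡N: 2 × 909 = 1818
  C–H: 2 × 403 = 806
  O–H: 12 × 446 = 5352
  Σ(formed) = 7976 kJ
ΔH = Σ(broken) − Σ(formed) = 6932 − 7976 = −1044 kJ

ΔH ≈ −1044 kJ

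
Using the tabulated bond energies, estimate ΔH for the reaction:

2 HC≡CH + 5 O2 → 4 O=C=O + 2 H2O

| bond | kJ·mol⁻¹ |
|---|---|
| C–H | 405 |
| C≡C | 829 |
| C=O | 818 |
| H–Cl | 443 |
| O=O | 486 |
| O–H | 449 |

Bonds broken (reactants):
  C≡C: 2 × 829 = 1658
  C–H: 4 × 405 = 1620
  O=O: 5 × 486 = 2430
  Σ(broken) = 5708 kJ
Bonds formed (products):
  C=O: 8 × 818 = 6544
  O–H: 4 × 449 = 1796
  Σ(formed) = 8340 kJ
ΔH = Σ(broken) − Σ(formed) = 5708 − 8340 = −2632 kJ

ΔH ≈ −2632 kJ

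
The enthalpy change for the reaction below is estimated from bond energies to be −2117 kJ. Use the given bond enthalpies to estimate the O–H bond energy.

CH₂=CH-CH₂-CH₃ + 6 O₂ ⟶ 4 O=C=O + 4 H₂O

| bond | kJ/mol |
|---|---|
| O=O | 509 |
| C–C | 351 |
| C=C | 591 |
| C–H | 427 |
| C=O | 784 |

Let D be the O–H bond energy.
Σ(broken) = 2×351 + 8×427 + 1×591 + 6×509 = 7763
Σ(formed) = 8×784 + 8×D = 6272 + 8D
ΔH = Σ(broken) − Σ(formed) = (7763) − (6272 + 8D) = +1491 − 8D
Setting this equal to −2117 kJ gives 8D = 3608, so D = 451 kJ/mol.

D(O–H) ≈ 451 kJ/mol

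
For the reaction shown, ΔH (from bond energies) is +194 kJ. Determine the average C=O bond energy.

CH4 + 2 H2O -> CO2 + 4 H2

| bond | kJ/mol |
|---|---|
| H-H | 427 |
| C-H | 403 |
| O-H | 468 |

D(C=O) ≈ 791 kJ/mol

Let D be the C=O bond energy.
Σ(broken) = 4×403 + 4×468 = 3484
Σ(formed) = 2×D + 4×427 = 1708 + 2D
ΔH = Σ(broken) − Σ(formed) = (3484) − (1708 + 2D) = +1776 − 2D
Setting this equal to +194 kJ gives 2D = 1582, so D = 791 kJ/mol.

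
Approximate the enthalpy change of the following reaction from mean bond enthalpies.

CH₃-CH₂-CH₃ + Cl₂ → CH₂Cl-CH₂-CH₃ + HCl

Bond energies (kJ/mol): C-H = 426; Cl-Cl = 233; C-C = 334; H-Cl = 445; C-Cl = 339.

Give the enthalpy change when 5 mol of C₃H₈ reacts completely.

Bonds broken (reactants):
  C-C: 2 × 334 = 668
  C-H: 8 × 426 = 3408
  Cl-Cl: 1 × 233 = 233
  Σ(broken) = 4309 kJ
Bonds formed (products):
  C-C: 2 × 334 = 668
  C-Cl: 1 × 339 = 339
  C-H: 7 × 426 = 2982
  H-Cl: 1 × 445 = 445
  Σ(formed) = 4434 kJ
ΔH = Σ(broken) − Σ(formed) = 4309 − 4434 = −125 kJ
For 5× the reaction as written: 5 × (−125) = −625 kJ

ΔH = −625 kJ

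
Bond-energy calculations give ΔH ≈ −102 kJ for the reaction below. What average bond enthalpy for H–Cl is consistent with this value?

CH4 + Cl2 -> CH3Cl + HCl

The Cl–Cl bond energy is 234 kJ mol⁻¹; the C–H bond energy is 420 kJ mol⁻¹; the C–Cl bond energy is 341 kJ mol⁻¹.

D(H–Cl) ≈ 415 kJ/mol

Let D be the H–Cl bond energy.
Σ(broken) = 4×420 + 1×234 = 1914
Σ(formed) = 1×341 + 3×420 + 1×D = 1601 + D
ΔH = Σ(broken) − Σ(formed) = (1914) − (1601 + D) = +313 − D
Setting this equal to −102 kJ gives D = 415 kJ/mol.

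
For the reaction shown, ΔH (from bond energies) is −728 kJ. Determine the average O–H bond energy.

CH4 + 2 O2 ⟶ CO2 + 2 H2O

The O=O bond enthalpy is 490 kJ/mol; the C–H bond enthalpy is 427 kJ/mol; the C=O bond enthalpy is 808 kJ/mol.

D(O–H) ≈ 450 kJ/mol

Let D be the O–H bond energy.
Σ(broken) = 4×427 + 2×490 = 2688
Σ(formed) = 2×808 + 4×D = 1616 + 4D
ΔH = Σ(broken) − Σ(formed) = (2688) − (1616 + 4D) = +1072 − 4D
Setting this equal to −728 kJ gives 4D = 1800, so D = 450 kJ/mol.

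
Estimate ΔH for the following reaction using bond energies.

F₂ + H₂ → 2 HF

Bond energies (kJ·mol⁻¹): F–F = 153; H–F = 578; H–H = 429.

ΔH ≈ −574 kJ

Bonds broken (reactants):
  F–F: 1 × 153 = 153
  H–H: 1 × 429 = 429
  Σ(broken) = 582 kJ
Bonds formed (products):
  H–F: 2 × 578 = 1156
  Σ(formed) = 1156 kJ
ΔH = Σ(broken) − Σ(formed) = 582 − 1156 = −574 kJ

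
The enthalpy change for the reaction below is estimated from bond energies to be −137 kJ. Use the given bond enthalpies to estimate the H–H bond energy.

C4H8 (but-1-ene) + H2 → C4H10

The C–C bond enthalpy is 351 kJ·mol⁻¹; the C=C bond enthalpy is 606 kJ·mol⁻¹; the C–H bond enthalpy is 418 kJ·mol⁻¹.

D(H–H) ≈ 444 kJ/mol

Let D be the H–H bond energy.
Σ(broken) = 2×351 + 8×418 + 1×606 + 1×D = 4652 + D
Σ(formed) = 3×351 + 10×418 = 5233
ΔH = Σ(broken) − Σ(formed) = (4652 + D) − (5233) = −581 + D
Setting this equal to −137 kJ gives D = 444 kJ/mol.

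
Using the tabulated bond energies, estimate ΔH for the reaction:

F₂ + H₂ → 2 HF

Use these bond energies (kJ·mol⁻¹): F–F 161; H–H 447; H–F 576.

ΔH ≈ −544 kJ

Bonds broken (reactants):
  F–F: 1 × 161 = 161
  H–H: 1 × 447 = 447
  Σ(broken) = 608 kJ
Bonds formed (products):
  H–F: 2 × 576 = 1152
  Σ(formed) = 1152 kJ
ΔH = Σ(broken) − Σ(formed) = 608 − 1152 = −544 kJ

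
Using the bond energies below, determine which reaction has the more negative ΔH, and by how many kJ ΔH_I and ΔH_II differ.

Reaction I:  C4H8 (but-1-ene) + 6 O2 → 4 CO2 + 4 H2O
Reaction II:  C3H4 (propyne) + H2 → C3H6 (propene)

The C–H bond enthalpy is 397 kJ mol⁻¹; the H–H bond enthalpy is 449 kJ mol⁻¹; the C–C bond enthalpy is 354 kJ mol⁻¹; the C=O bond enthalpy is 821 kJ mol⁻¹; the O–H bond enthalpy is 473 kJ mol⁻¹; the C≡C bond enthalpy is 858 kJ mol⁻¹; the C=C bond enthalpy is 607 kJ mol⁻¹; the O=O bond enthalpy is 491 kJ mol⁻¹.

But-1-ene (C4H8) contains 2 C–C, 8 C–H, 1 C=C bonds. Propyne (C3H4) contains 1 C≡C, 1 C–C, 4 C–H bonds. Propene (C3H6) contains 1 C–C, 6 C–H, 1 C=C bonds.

Reaction I:
  Bonds broken (reactants):
    C–C: 2 × 354 = 708
    C–H: 8 × 397 = 3176
    C=C: 1 × 607 = 607
    O=O: 6 × 491 = 2946
    Σ(broken) = 7437 kJ
  Bonds formed (products):
    C=O: 8 × 821 = 6568
    O–H: 8 × 473 = 3784
    Σ(formed) = 10352 kJ
  ΔH_I = 7437 − 10352 = −2915 kJ
Reaction II:
  Bonds broken (reactants):
    C≡C: 1 × 858 = 858
    C–C: 1 × 354 = 354
    C–H: 4 × 397 = 1588
    H–H: 1 × 449 = 449
    Σ(broken) = 3249 kJ
  Bonds formed (products):
    C–C: 1 × 354 = 354
    C–H: 6 × 397 = 2382
    C=C: 1 × 607 = 607
    Σ(formed) = 3343 kJ
  ΔH_II = 3249 − 3343 = −94 kJ
ΔH_I − ΔH_II = −2821 kJ, so reaction I has the more negative ΔH; |ΔH_I − ΔH_II| = 2821 kJ.

Reaction I, by 2821 kJ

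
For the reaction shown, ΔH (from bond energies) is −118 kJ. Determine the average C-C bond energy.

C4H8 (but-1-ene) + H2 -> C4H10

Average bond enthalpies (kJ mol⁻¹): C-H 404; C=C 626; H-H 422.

Let D be the C-C bond energy.
Σ(broken) = 2×D + 8×404 + 1×626 + 1×422 = 4280 + 2D
Σ(formed) = 3×D + 10×404 = 4040 + 3D
ΔH = Σ(broken) − Σ(formed) = (4280 + 2D) − (4040 + 3D) = +240 − D
Setting this equal to −118 kJ gives D = 358 kJ/mol.

D(C-C) ≈ 358 kJ/mol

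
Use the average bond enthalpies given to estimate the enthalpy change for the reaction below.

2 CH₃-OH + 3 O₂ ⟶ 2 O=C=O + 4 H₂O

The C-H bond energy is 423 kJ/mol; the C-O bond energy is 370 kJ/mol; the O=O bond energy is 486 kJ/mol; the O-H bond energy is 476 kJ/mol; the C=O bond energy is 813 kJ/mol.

ΔH ≈ −1372 kJ

Bonds broken (reactants):
  C-H: 6 × 423 = 2538
  C-O: 2 × 370 = 740
  O-H: 2 × 476 = 952
  O=O: 3 × 486 = 1458
  Σ(broken) = 5688 kJ
Bonds formed (products):
  C=O: 4 × 813 = 3252
  O-H: 8 × 476 = 3808
  Σ(formed) = 7060 kJ
ΔH = Σ(broken) − Σ(formed) = 5688 − 7060 = −1372 kJ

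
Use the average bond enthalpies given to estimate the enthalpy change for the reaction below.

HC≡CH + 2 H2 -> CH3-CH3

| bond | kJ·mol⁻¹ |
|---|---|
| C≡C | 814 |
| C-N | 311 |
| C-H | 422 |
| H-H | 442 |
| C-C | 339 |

ΔH ≈ −329 kJ

Bonds broken (reactants):
  C≡C: 1 × 814 = 814
  C-H: 2 × 422 = 844
  H-H: 2 × 442 = 884
  Σ(broken) = 2542 kJ
Bonds formed (products):
  C-C: 1 × 339 = 339
  C-H: 6 × 422 = 2532
  Σ(formed) = 2871 kJ
ΔH = Σ(broken) − Σ(formed) = 2542 − 2871 = −329 kJ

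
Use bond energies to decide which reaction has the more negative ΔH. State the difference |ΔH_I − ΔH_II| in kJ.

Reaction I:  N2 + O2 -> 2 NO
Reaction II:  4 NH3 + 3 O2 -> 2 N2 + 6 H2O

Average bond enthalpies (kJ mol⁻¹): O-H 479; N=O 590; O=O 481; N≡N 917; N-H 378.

Reaction II, by 1821 kJ

Reaction I:
  Bonds broken (reactants):
    N≡N: 1 × 917 = 917
    O=O: 1 × 481 = 481
    Σ(broken) = 1398 kJ
  Bonds formed (products):
    N=O: 2 × 590 = 1180
    Σ(formed) = 1180 kJ
  ΔH_I = 1398 − 1180 = +218 kJ
Reaction II:
  Bonds broken (reactants):
    N-H: 12 × 378 = 4536
    O=O: 3 × 481 = 1443
    Σ(broken) = 5979 kJ
  Bonds formed (products):
    N≡N: 2 × 917 = 1834
    O-H: 12 × 479 = 5748
    Σ(formed) = 7582 kJ
  ΔH_II = 5979 − 7582 = −1603 kJ
ΔH_I − ΔH_II = +1821 kJ, so reaction II has the more negative ΔH; |ΔH_I − ΔH_II| = 1821 kJ.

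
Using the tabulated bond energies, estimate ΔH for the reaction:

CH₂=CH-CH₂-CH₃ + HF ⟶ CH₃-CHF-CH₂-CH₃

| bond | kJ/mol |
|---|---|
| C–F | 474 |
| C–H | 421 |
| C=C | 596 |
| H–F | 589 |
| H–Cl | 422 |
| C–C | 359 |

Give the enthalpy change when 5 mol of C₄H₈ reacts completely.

Bonds broken (reactants):
  C–C: 2 × 359 = 718
  C–H: 8 × 421 = 3368
  C=C: 1 × 596 = 596
  H–F: 1 × 589 = 589
  Σ(broken) = 5271 kJ
Bonds formed (products):
  C–C: 3 × 359 = 1077
  C–F: 1 × 474 = 474
  C–H: 9 × 421 = 3789
  Σ(formed) = 5340 kJ
ΔH = Σ(broken) − Σ(formed) = 5271 − 5340 = −69 kJ
For 5× the reaction as written: 5 × (−69) = −345 kJ

ΔH = −345 kJ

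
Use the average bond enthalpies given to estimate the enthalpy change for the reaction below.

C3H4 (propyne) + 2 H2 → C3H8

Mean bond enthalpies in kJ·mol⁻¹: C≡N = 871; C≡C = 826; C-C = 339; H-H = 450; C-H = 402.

Bonds broken (reactants):
  C≡C: 1 × 826 = 826
  C-C: 1 × 339 = 339
  C-H: 4 × 402 = 1608
  H-H: 2 × 450 = 900
  Σ(broken) = 3673 kJ
Bonds formed (products):
  C-C: 2 × 339 = 678
  C-H: 8 × 402 = 3216
  Σ(formed) = 3894 kJ
ΔH = Σ(broken) − Σ(formed) = 3673 − 3894 = −221 kJ

ΔH ≈ −221 kJ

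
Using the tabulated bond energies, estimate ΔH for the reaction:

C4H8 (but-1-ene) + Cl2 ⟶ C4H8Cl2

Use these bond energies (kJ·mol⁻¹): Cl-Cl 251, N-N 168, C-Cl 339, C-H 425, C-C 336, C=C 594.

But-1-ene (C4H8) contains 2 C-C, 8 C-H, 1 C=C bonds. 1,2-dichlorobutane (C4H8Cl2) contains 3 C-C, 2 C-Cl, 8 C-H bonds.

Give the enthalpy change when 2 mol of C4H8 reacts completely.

ΔH = −338 kJ

Bonds broken (reactants):
  C-C: 2 × 336 = 672
  C-H: 8 × 425 = 3400
  C=C: 1 × 594 = 594
  Cl-Cl: 1 × 251 = 251
  Σ(broken) = 4917 kJ
Bonds formed (products):
  C-C: 3 × 336 = 1008
  C-Cl: 2 × 339 = 678
  C-H: 8 × 425 = 3400
  Σ(formed) = 5086 kJ
ΔH = Σ(broken) − Σ(formed) = 4917 − 5086 = −169 kJ
For 2× the reaction as written: 2 × (−169) = −338 kJ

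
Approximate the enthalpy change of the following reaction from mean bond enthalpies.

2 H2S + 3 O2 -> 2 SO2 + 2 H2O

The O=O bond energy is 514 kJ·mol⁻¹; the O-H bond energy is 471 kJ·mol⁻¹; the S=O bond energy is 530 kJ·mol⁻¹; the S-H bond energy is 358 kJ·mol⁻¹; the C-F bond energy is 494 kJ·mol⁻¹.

Bonds broken (reactants):
  O=O: 3 × 514 = 1542
  S-H: 4 × 358 = 1432
  Σ(broken) = 2974 kJ
Bonds formed (products):
  O-H: 4 × 471 = 1884
  S=O: 4 × 530 = 2120
  Σ(formed) = 4004 kJ
ΔH = Σ(broken) − Σ(formed) = 2974 − 4004 = −1030 kJ

ΔH ≈ −1030 kJ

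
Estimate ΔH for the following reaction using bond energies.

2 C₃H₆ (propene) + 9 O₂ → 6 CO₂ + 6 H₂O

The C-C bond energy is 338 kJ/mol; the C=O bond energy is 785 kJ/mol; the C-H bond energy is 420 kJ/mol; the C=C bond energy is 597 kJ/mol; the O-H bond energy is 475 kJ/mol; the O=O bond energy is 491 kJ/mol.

ΔH ≈ −3791 kJ

Bonds broken (reactants):
  C-C: 2 × 338 = 676
  C-H: 12 × 420 = 5040
  C=C: 2 × 597 = 1194
  O=O: 9 × 491 = 4419
  Σ(broken) = 11329 kJ
Bonds formed (products):
  C=O: 12 × 785 = 9420
  O-H: 12 × 475 = 5700
  Σ(formed) = 15120 kJ
ΔH = Σ(broken) − Σ(formed) = 11329 − 15120 = −3791 kJ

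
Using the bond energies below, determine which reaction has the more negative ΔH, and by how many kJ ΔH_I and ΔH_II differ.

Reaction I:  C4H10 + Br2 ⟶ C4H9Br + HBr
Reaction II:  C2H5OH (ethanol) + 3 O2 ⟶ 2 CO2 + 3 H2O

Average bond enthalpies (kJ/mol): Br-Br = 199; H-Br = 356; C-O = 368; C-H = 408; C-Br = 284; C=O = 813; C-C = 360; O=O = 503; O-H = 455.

Reaction I:
  Bonds broken (reactants):
    Br-Br: 1 × 199 = 199
    C-C: 3 × 360 = 1080
    C-H: 10 × 408 = 4080
    Σ(broken) = 5359 kJ
  Bonds formed (products):
    C-Br: 1 × 284 = 284
    C-C: 3 × 360 = 1080
    C-H: 9 × 408 = 3672
    H-Br: 1 × 356 = 356
    Σ(formed) = 5392 kJ
  ΔH_I = 5359 − 5392 = −33 kJ
Reaction II:
  Bonds broken (reactants):
    C-C: 1 × 360 = 360
    C-H: 5 × 408 = 2040
    C-O: 1 × 368 = 368
    O-H: 1 × 455 = 455
    O=O: 3 × 503 = 1509
    Σ(broken) = 4732 kJ
  Bonds formed (products):
    C=O: 4 × 813 = 3252
    O-H: 6 × 455 = 2730
    Σ(formed) = 5982 kJ
  ΔH_II = 4732 − 5982 = −1250 kJ
ΔH_I − ΔH_II = +1217 kJ, so reaction II has the more negative ΔH; |ΔH_I − ΔH_II| = 1217 kJ.

Reaction II, by 1217 kJ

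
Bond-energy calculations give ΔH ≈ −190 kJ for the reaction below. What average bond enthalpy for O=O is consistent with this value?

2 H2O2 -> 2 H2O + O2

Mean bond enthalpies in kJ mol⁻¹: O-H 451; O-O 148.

D(O=O) ≈ 486 kJ/mol

Let D be the O=O bond energy.
Σ(broken) = 4×451 + 2×148 = 2100
Σ(formed) = 4×451 + 1×D = 1804 + D
ΔH = Σ(broken) − Σ(formed) = (2100) − (1804 + D) = +296 − D
Setting this equal to −190 kJ gives D = 486 kJ/mol.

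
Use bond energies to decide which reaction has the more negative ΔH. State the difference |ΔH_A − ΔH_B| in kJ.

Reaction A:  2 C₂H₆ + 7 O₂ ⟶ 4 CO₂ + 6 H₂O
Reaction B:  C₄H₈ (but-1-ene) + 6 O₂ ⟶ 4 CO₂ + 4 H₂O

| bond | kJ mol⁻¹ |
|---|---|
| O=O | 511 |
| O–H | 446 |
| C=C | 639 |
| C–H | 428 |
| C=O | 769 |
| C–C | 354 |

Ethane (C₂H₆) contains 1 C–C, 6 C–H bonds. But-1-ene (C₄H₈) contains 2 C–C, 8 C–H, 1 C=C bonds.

Reaction A, by 200 kJ

Reaction A:
  Bonds broken (reactants):
    C–C: 2 × 354 = 708
    C–H: 12 × 428 = 5136
    O=O: 7 × 511 = 3577
    Σ(broken) = 9421 kJ
  Bonds formed (products):
    C=O: 8 × 769 = 6152
    O–H: 12 × 446 = 5352
    Σ(formed) = 11504 kJ
  ΔH_A = 9421 − 11504 = −2083 kJ
Reaction B:
  Bonds broken (reactants):
    C–C: 2 × 354 = 708
    C–H: 8 × 428 = 3424
    C=C: 1 × 639 = 639
    O=O: 6 × 511 = 3066
    Σ(broken) = 7837 kJ
  Bonds formed (products):
    C=O: 8 × 769 = 6152
    O–H: 8 × 446 = 3568
    Σ(formed) = 9720 kJ
  ΔH_B = 7837 − 9720 = −1883 kJ
ΔH_A − ΔH_B = −200 kJ, so reaction A has the more negative ΔH; |ΔH_A − ΔH_B| = 200 kJ.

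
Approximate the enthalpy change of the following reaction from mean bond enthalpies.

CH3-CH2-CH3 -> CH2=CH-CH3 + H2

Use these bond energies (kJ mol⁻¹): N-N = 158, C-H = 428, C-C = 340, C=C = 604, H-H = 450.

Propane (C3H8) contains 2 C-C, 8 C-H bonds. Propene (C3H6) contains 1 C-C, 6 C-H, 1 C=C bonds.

Bonds broken (reactants):
  C-C: 2 × 340 = 680
  C-H: 8 × 428 = 3424
  Σ(broken) = 4104 kJ
Bonds formed (products):
  C-C: 1 × 340 = 340
  C-H: 6 × 428 = 2568
  C=C: 1 × 604 = 604
  H-H: 1 × 450 = 450
  Σ(formed) = 3962 kJ
ΔH = Σ(broken) − Σ(formed) = 4104 − 3962 = +142 kJ

ΔH ≈ +142 kJ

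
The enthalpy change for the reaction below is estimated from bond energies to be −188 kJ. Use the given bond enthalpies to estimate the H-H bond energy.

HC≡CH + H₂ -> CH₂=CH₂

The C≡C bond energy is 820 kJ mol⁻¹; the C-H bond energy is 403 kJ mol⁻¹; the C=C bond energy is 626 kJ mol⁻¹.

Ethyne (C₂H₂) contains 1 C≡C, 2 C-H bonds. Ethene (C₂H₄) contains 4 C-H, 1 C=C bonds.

D(H-H) ≈ 424 kJ/mol

Let D be the H-H bond energy.
Σ(broken) = 1×820 + 2×403 + 1×D = 1626 + D
Σ(formed) = 4×403 + 1×626 = 2238
ΔH = Σ(broken) − Σ(formed) = (1626 + D) − (2238) = −612 + D
Setting this equal to −188 kJ gives D = 424 kJ/mol.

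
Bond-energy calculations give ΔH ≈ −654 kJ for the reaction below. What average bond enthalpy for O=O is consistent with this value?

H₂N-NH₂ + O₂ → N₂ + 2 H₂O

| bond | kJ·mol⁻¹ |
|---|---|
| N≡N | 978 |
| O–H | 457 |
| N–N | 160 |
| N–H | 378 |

D(O=O) ≈ 480 kJ/mol

Let D be the O=O bond energy.
Σ(broken) = 4×378 + 1×160 + 1×D = 1672 + D
Σ(formed) = 1×978 + 4×457 = 2806
ΔH = Σ(broken) − Σ(formed) = (1672 + D) − (2806) = −1134 + D
Setting this equal to −654 kJ gives D = 480 kJ/mol.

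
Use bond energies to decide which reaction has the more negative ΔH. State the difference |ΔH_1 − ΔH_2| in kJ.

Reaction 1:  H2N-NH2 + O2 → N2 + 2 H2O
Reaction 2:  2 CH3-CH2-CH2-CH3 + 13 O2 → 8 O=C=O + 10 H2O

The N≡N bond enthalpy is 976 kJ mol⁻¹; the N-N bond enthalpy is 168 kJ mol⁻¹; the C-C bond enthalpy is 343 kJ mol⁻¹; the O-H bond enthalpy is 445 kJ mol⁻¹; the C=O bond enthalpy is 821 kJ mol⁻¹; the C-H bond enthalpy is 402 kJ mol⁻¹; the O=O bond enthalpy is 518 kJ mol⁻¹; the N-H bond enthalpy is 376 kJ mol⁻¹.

Reaction 2, by 4638 kJ

Reaction 1:
  Bonds broken (reactants):
    N-H: 4 × 376 = 1504
    N-N: 1 × 168 = 168
    O=O: 1 × 518 = 518
    Σ(broken) = 2190 kJ
  Bonds formed (products):
    N≡N: 1 × 976 = 976
    O-H: 4 × 445 = 1780
    Σ(formed) = 2756 kJ
  ΔH_1 = 2190 − 2756 = −566 kJ
Reaction 2:
  Bonds broken (reactants):
    C-C: 6 × 343 = 2058
    C-H: 20 × 402 = 8040
    O=O: 13 × 518 = 6734
    Σ(broken) = 16832 kJ
  Bonds formed (products):
    C=O: 16 × 821 = 13136
    O-H: 20 × 445 = 8900
    Σ(formed) = 22036 kJ
  ΔH_2 = 16832 − 22036 = −5204 kJ
ΔH_1 − ΔH_2 = +4638 kJ, so reaction 2 has the more negative ΔH; |ΔH_1 − ΔH_2| = 4638 kJ.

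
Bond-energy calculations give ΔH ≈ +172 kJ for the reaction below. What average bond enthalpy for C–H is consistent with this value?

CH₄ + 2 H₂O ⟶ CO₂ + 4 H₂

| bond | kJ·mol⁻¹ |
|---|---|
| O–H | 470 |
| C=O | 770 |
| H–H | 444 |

Let D be the C–H bond energy.
Σ(broken) = 4×D + 4×470 = 1880 + 4D
Σ(formed) = 2×770 + 4×444 = 3316
ΔH = Σ(broken) − Σ(formed) = (1880 + 4D) − (3316) = −1436 + 4D
Setting this equal to +172 kJ gives 4D = 1608, so D = 402 kJ/mol.

D(C–H) ≈ 402 kJ/mol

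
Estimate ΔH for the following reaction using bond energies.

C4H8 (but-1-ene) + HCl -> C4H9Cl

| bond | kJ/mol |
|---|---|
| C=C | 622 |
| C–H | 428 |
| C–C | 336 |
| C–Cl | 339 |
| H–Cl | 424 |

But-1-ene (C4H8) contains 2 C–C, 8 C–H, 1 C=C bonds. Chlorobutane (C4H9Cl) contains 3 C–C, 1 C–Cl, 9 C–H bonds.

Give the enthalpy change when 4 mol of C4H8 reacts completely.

Bonds broken (reactants):
  C–C: 2 × 336 = 672
  C–H: 8 × 428 = 3424
  C=C: 1 × 622 = 622
  H–Cl: 1 × 424 = 424
  Σ(broken) = 5142 kJ
Bonds formed (products):
  C–C: 3 × 336 = 1008
  C–Cl: 1 × 339 = 339
  C–H: 9 × 428 = 3852
  Σ(formed) = 5199 kJ
ΔH = Σ(broken) − Σ(formed) = 5142 − 5199 = −57 kJ
For 4× the reaction as written: 4 × (−57) = −228 kJ

ΔH = −228 kJ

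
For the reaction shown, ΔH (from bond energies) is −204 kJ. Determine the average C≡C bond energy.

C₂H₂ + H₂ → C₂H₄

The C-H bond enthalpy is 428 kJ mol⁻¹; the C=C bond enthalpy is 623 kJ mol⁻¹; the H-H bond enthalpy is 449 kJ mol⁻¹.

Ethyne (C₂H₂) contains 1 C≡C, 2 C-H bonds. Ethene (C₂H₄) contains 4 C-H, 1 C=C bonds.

D(C≡C) ≈ 826 kJ/mol

Let D be the C≡C bond energy.
Σ(broken) = 1×D + 2×428 + 1×449 = 1305 + D
Σ(formed) = 4×428 + 1×623 = 2335
ΔH = Σ(broken) − Σ(formed) = (1305 + D) − (2335) = −1030 + D
Setting this equal to −204 kJ gives D = 826 kJ/mol.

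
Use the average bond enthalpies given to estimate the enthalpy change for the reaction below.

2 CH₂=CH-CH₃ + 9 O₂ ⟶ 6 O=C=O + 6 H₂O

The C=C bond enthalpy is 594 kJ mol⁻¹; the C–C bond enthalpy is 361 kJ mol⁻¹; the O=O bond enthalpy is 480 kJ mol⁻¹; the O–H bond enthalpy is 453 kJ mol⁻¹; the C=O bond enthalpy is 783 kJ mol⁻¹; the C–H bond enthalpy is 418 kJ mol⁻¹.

Bonds broken (reactants):
  C–C: 2 × 361 = 722
  C–H: 12 × 418 = 5016
  C=C: 2 × 594 = 1188
  O=O: 9 × 480 = 4320
  Σ(broken) = 11246 kJ
Bonds formed (products):
  C=O: 12 × 783 = 9396
  O–H: 12 × 453 = 5436
  Σ(formed) = 14832 kJ
ΔH = Σ(broken) − Σ(formed) = 11246 − 14832 = −3586 kJ

ΔH ≈ −3586 kJ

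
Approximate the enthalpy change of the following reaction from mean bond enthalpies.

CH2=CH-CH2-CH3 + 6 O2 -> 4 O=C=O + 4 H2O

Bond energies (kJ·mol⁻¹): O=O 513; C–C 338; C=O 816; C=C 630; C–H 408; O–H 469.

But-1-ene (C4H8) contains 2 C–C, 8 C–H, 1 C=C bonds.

Bonds broken (reactants):
  C–C: 2 × 338 = 676
  C–H: 8 × 408 = 3264
  C=C: 1 × 630 = 630
  O=O: 6 × 513 = 3078
  Σ(broken) = 7648 kJ
Bonds formed (products):
  C=O: 8 × 816 = 6528
  O–H: 8 × 469 = 3752
  Σ(formed) = 10280 kJ
ΔH = Σ(broken) − Σ(formed) = 7648 − 10280 = −2632 kJ

ΔH ≈ −2632 kJ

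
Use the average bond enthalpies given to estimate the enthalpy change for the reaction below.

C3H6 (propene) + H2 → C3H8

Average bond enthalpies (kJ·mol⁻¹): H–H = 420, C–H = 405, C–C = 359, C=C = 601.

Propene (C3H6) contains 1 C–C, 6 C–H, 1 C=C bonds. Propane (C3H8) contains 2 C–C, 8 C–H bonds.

Bonds broken (reactants):
  C–C: 1 × 359 = 359
  C–H: 6 × 405 = 2430
  C=C: 1 × 601 = 601
  H–H: 1 × 420 = 420
  Σ(broken) = 3810 kJ
Bonds formed (products):
  C–C: 2 × 359 = 718
  C–H: 8 × 405 = 3240
  Σ(formed) = 3958 kJ
ΔH = Σ(broken) − Σ(formed) = 3810 − 3958 = −148 kJ

ΔH ≈ −148 kJ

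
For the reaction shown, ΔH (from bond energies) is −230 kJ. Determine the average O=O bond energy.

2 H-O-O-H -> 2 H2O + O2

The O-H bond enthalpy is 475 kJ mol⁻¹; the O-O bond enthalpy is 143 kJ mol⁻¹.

Let D be the O=O bond energy.
Σ(broken) = 4×475 + 2×143 = 2186
Σ(formed) = 4×475 + 1×D = 1900 + D
ΔH = Σ(broken) − Σ(formed) = (2186) − (1900 + D) = +286 − D
Setting this equal to −230 kJ gives D = 516 kJ/mol.

D(O=O) ≈ 516 kJ/mol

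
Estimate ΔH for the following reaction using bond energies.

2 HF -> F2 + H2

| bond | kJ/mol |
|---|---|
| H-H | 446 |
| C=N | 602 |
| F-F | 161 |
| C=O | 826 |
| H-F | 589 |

ΔH ≈ +571 kJ

Bonds broken (reactants):
  H-F: 2 × 589 = 1178
  Σ(broken) = 1178 kJ
Bonds formed (products):
  F-F: 1 × 161 = 161
  H-H: 1 × 446 = 446
  Σ(formed) = 607 kJ
ΔH = Σ(broken) − Σ(formed) = 1178 − 607 = +571 kJ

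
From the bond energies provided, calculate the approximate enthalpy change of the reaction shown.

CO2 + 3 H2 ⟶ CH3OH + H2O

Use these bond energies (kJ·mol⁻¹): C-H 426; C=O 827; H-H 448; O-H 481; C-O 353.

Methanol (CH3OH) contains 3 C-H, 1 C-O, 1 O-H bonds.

Bonds broken (reactants):
  C=O: 2 × 827 = 1654
  H-H: 3 × 448 = 1344
  Σ(broken) = 2998 kJ
Bonds formed (products):
  C-H: 3 × 426 = 1278
  C-O: 1 × 353 = 353
  O-H: 3 × 481 = 1443
  Σ(formed) = 3074 kJ
ΔH = Σ(broken) − Σ(formed) = 2998 − 3074 = −76 kJ

ΔH ≈ −76 kJ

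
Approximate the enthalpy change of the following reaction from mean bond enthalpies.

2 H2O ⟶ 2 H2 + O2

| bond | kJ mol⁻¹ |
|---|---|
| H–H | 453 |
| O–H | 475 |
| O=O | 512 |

Bonds broken (reactants):
  O–H: 4 × 475 = 1900
  Σ(broken) = 1900 kJ
Bonds formed (products):
  H–H: 2 × 453 = 906
  O=O: 1 × 512 = 512
  Σ(formed) = 1418 kJ
ΔH = Σ(broken) − Σ(formed) = 1900 − 1418 = +482 kJ

ΔH ≈ +482 kJ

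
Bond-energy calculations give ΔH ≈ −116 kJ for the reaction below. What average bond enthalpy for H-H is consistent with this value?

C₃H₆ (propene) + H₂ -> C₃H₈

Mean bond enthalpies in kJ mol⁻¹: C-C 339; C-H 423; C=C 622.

D(H-H) ≈ 447 kJ/mol

Let D be the H-H bond energy.
Σ(broken) = 1×339 + 6×423 + 1×622 + 1×D = 3499 + D
Σ(formed) = 2×339 + 8×423 = 4062
ΔH = Σ(broken) − Σ(formed) = (3499 + D) − (4062) = −563 + D
Setting this equal to −116 kJ gives D = 447 kJ/mol.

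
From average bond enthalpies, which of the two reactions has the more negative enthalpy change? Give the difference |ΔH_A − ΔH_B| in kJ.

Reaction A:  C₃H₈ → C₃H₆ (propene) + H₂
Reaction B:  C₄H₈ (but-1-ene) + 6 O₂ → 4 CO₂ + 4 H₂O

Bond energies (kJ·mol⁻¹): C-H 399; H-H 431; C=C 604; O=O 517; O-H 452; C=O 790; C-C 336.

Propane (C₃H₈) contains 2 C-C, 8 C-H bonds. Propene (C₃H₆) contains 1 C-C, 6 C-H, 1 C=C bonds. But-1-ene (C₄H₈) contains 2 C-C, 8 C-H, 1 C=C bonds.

Reaction A:
  Bonds broken (reactants):
    C-C: 2 × 336 = 672
    C-H: 8 × 399 = 3192
    Σ(broken) = 3864 kJ
  Bonds formed (products):
    C-C: 1 × 336 = 336
    C-H: 6 × 399 = 2394
    C=C: 1 × 604 = 604
    H-H: 1 × 431 = 431
    Σ(formed) = 3765 kJ
  ΔH_A = 3864 − 3765 = +99 kJ
Reaction B:
  Bonds broken (reactants):
    C-C: 2 × 336 = 672
    C-H: 8 × 399 = 3192
    C=C: 1 × 604 = 604
    O=O: 6 × 517 = 3102
    Σ(broken) = 7570 kJ
  Bonds formed (products):
    C=O: 8 × 790 = 6320
    O-H: 8 × 452 = 3616
    Σ(formed) = 9936 kJ
  ΔH_B = 7570 − 9936 = −2366 kJ
ΔH_A − ΔH_B = +2465 kJ, so reaction B has the more negative ΔH; |ΔH_A − ΔH_B| = 2465 kJ.

Reaction B, by 2465 kJ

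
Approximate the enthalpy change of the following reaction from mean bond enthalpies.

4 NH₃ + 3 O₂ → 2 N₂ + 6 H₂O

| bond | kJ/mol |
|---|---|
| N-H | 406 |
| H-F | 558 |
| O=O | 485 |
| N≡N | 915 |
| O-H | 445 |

ΔH ≈ −843 kJ

Bonds broken (reactants):
  N-H: 12 × 406 = 4872
  O=O: 3 × 485 = 1455
  Σ(broken) = 6327 kJ
Bonds formed (products):
  N≡N: 2 × 915 = 1830
  O-H: 12 × 445 = 5340
  Σ(formed) = 7170 kJ
ΔH = Σ(broken) − Σ(formed) = 6327 − 7170 = −843 kJ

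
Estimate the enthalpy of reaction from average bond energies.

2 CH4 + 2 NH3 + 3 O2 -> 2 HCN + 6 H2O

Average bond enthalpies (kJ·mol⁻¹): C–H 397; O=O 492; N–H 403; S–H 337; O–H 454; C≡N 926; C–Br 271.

ΔH ≈ −1024 kJ

Bonds broken (reactants):
  C–H: 8 × 397 = 3176
  N–H: 6 × 403 = 2418
  O=O: 3 × 492 = 1476
  Σ(broken) = 7070 kJ
Bonds formed (products):
  C≡N: 2 × 926 = 1852
  C–H: 2 × 397 = 794
  O–H: 12 × 454 = 5448
  Σ(formed) = 8094 kJ
ΔH = Σ(broken) − Σ(formed) = 7070 − 8094 = −1024 kJ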